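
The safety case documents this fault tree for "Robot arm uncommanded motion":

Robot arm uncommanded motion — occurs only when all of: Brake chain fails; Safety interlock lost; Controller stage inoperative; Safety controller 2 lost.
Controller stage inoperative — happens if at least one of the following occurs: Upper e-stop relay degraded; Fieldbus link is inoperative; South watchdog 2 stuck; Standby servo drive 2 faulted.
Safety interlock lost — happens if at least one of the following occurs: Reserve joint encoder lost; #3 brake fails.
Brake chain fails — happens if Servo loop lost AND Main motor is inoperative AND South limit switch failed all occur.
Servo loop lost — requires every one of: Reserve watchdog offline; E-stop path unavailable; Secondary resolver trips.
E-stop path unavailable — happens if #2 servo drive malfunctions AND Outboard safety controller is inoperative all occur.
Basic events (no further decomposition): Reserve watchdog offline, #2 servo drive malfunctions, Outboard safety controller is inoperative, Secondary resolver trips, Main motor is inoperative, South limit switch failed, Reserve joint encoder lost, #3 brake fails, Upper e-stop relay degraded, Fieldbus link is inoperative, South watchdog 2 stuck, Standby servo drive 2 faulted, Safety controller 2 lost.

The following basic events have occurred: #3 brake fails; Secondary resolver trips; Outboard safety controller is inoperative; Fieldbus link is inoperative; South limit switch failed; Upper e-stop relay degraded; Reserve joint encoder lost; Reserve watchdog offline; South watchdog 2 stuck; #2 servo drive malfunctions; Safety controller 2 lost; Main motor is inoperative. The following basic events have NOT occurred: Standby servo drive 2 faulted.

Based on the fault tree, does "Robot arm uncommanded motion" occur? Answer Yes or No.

Yes

E-stop path unavailable [AND]: #2 servo drive malfunctions=occurs, Outboard safety controller is inoperative=occurs → all inputs occur → occurs.
Servo loop lost [AND]: Reserve watchdog offline=occurs, E-stop path unavailable=occurs, Secondary resolver trips=occurs → all inputs occur → occurs.
Brake chain fails [AND]: Servo loop lost=occurs, Main motor is inoperative=occurs, South limit switch failed=occurs → all inputs occur → occurs.
Safety interlock lost [OR]: Reserve joint encoder lost=occurs, #3 brake fails=occurs → at least one input occurs → occurs.
Controller stage inoperative [OR]: Upper e-stop relay degraded=occurs, Fieldbus link is inoperative=occurs, South watchdog 2 stuck=occurs, Standby servo drive 2 faulted=not → at least one input occurs → occurs.
Robot arm uncommanded motion [AND]: Brake chain fails=occurs, Safety interlock lost=occurs, Controller stage inoperative=occurs, Safety controller 2 lost=occurs → all inputs occur → occurs.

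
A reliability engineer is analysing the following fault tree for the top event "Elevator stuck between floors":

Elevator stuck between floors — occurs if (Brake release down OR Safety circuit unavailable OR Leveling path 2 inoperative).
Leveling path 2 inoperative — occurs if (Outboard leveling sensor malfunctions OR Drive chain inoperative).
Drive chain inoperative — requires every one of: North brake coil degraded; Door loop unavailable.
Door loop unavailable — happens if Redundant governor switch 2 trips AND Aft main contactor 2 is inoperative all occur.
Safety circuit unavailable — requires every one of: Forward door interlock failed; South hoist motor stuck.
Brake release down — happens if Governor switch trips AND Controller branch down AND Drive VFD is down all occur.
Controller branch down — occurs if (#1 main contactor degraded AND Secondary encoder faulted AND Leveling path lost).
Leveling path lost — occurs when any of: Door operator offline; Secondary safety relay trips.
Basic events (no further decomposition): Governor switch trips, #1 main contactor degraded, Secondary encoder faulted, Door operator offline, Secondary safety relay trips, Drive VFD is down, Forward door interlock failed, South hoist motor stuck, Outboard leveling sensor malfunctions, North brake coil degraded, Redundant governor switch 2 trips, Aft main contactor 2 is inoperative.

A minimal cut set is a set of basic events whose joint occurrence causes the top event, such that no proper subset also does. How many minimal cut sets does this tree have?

5

Leveling path lost [OR]: union of children's cut sets → 2 cut set(s).
Controller branch down [AND]: one cut set from each child combined → 1 × 1 × 2 = 2 cut set(s).
Brake release down [AND]: one cut set from each child combined → 1 × 2 × 1 = 2 cut set(s).
Safety circuit unavailable [AND]: one cut set from each child combined → 1 × 1 = 1 cut set(s).
Door loop unavailable [AND]: one cut set from each child combined → 1 × 1 = 1 cut set(s).
Drive chain inoperative [AND]: one cut set from each child combined → 1 × 1 = 1 cut set(s).
Leveling path 2 inoperative [OR]: union of children's cut sets → 2 cut set(s).
Elevator stuck between floors [OR]: union of children's cut sets → 5 cut set(s).
Minimal cut sets: {#1 main contactor degraded, Door operator offline, Drive VFD is down, Governor switch trips, Secondary encoder faulted}; {#1 main contactor degraded, Drive VFD is down, Governor switch trips, Secondary encoder faulted, Secondary safety relay trips}; {Forward door interlock failed, South hoist motor stuck}; {Outboard leveling sensor malfunctions}; {Aft main contactor 2 is inoperative, North brake coil degraded, Redundant governor switch 2 trips}.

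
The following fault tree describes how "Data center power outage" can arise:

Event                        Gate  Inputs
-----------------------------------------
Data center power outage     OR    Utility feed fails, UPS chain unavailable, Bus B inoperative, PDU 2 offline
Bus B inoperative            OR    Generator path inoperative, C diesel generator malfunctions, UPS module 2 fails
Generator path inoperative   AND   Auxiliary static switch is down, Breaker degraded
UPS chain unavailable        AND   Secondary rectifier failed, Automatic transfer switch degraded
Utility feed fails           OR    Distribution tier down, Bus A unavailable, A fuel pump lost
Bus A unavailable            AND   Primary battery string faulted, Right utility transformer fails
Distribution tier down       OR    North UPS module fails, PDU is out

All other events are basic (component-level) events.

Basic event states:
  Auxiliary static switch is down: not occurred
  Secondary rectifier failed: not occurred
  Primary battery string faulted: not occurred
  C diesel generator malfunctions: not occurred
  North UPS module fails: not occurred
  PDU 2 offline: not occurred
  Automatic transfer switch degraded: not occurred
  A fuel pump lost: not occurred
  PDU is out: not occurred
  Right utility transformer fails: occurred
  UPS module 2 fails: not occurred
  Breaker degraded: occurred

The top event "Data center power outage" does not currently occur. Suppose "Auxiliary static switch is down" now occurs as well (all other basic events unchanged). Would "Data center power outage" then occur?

Counterfactual: set "Auxiliary static switch is down" to occurred.
Distribution tier down [OR]: North UPS module fails=not, PDU is out=not → no input occurs → does not occur.
Bus A unavailable [AND]: Primary battery string faulted=not, Right utility transformer fails=occurs → not all inputs occur → does not occur.
Utility feed fails [OR]: Distribution tier down=not, Bus A unavailable=not, A fuel pump lost=not → no input occurs → does not occur.
UPS chain unavailable [AND]: Secondary rectifier failed=not, Automatic transfer switch degraded=not → not all inputs occur → does not occur.
Generator path inoperative [AND]: Auxiliary static switch is down=occurs, Breaker degraded=occurs → all inputs occur → occurs.
Bus B inoperative [OR]: Generator path inoperative=occurs, C diesel generator malfunctions=not, UPS module 2 fails=not → at least one input occurs → occurs.
Data center power outage [OR]: Utility feed fails=not, UPS chain unavailable=not, Bus B inoperative=occurs, PDU 2 offline=not → at least one input occurs → occurs.

Yes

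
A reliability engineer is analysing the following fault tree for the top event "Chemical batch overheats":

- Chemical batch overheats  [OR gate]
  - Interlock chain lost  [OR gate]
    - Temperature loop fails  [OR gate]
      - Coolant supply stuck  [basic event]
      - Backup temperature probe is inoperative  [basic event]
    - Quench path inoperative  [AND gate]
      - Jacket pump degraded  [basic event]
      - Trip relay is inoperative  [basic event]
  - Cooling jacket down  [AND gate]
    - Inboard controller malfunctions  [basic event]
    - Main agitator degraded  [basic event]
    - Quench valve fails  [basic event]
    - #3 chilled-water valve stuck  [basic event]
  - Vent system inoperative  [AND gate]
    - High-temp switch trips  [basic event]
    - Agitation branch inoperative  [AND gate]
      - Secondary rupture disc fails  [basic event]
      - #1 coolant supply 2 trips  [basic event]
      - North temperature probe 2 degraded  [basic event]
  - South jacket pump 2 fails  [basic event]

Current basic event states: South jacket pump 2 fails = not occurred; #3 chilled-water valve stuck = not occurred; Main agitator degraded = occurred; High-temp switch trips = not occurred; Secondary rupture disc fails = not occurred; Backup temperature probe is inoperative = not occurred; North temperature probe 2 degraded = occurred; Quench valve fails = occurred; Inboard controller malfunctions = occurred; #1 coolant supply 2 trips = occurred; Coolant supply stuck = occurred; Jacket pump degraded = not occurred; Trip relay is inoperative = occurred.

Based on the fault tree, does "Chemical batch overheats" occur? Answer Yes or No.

Temperature loop fails [OR]: Coolant supply stuck=occurs, Backup temperature probe is inoperative=not → at least one input occurs → occurs.
Quench path inoperative [AND]: Jacket pump degraded=not, Trip relay is inoperative=occurs → not all inputs occur → does not occur.
Interlock chain lost [OR]: Temperature loop fails=occurs, Quench path inoperative=not → at least one input occurs → occurs.
Cooling jacket down [AND]: Inboard controller malfunctions=occurs, Main agitator degraded=occurs, Quench valve fails=occurs, #3 chilled-water valve stuck=not → not all inputs occur → does not occur.
Agitation branch inoperative [AND]: Secondary rupture disc fails=not, #1 coolant supply 2 trips=occurs, North temperature probe 2 degraded=occurs → not all inputs occur → does not occur.
Vent system inoperative [AND]: High-temp switch trips=not, Agitation branch inoperative=not → not all inputs occur → does not occur.
Chemical batch overheats [OR]: Interlock chain lost=occurs, Cooling jacket down=not, Vent system inoperative=not, South jacket pump 2 fails=not → at least one input occurs → occurs.

Yes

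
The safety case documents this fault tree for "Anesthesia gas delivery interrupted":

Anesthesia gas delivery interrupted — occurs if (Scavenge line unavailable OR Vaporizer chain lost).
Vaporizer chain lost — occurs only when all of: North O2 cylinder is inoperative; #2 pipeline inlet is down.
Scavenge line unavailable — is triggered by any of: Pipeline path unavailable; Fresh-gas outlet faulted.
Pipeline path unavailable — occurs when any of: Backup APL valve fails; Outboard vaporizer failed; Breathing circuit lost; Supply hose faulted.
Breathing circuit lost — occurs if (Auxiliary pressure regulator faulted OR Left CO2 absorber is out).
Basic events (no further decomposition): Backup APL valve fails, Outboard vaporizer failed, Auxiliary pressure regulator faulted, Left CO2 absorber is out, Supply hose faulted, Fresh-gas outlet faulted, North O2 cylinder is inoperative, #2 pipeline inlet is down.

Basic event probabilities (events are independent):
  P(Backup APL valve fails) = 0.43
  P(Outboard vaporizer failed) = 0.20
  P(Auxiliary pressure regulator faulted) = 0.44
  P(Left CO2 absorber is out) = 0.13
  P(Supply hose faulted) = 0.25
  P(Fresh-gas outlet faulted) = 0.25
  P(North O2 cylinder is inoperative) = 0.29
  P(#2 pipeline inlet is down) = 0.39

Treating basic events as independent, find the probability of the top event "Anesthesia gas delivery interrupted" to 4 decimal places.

P(Breathing circuit lost) [OR] = 1 − (1−0.44) × (1−0.13) = 0.512800
P(Pipeline path unavailable) [OR] = 1 − (1−0.43) × (1−0.20) × (1−0.512800) × (1−0.25) = 0.833378
P(Scavenge line unavailable) [OR] = 1 − (1−0.833378) × (1−0.25) = 0.875034
P(Vaporizer chain lost) [AND] = 0.29 × 0.39 = 0.113100
P(Anesthesia gas delivery interrupted) [OR] = 1 − (1−0.875034) × (1−0.113100) = 0.889168
Rounded to 4 decimal places: P(Anesthesia gas delivery interrupted) ≈ 0.8892.

0.8892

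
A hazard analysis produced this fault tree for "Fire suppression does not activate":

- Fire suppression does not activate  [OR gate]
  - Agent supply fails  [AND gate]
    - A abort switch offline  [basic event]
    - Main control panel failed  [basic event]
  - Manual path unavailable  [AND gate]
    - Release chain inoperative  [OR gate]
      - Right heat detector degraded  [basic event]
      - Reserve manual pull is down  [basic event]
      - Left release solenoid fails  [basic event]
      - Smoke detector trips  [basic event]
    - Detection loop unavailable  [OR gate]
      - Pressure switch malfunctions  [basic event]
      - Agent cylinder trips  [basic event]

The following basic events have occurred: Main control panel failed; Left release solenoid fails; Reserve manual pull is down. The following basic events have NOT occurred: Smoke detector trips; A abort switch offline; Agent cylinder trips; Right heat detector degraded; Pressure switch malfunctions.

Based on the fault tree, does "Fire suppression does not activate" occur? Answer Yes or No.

No

Agent supply fails [AND]: A abort switch offline=not, Main control panel failed=occurs → not all inputs occur → does not occur.
Release chain inoperative [OR]: Right heat detector degraded=not, Reserve manual pull is down=occurs, Left release solenoid fails=occurs, Smoke detector trips=not → at least one input occurs → occurs.
Detection loop unavailable [OR]: Pressure switch malfunctions=not, Agent cylinder trips=not → no input occurs → does not occur.
Manual path unavailable [AND]: Release chain inoperative=occurs, Detection loop unavailable=not → not all inputs occur → does not occur.
Fire suppression does not activate [OR]: Agent supply fails=not, Manual path unavailable=not → no input occurs → does not occur.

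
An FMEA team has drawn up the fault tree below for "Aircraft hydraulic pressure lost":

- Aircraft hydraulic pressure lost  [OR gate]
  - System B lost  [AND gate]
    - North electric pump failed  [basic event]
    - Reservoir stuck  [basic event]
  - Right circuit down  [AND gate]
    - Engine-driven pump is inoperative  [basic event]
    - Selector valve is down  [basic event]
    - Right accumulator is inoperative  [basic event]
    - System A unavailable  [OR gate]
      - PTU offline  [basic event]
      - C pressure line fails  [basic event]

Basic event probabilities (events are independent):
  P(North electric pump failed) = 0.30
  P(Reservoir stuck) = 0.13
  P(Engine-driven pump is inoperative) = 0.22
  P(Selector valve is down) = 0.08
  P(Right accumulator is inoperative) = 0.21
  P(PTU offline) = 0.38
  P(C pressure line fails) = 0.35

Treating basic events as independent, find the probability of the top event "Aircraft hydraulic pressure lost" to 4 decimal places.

P(System B lost) [AND] = 0.30 × 0.13 = 0.039000
P(System A unavailable) [OR] = 1 − (1−0.38) × (1−0.35) = 0.597000
P(Right circuit down) [AND] = 0.22 × 0.08 × 0.21 × 0.597000 = 0.002207
P(Aircraft hydraulic pressure lost) [OR] = 1 − (1−0.039000) × (1−0.002207) = 0.041121
Rounded to 4 decimal places: P(Aircraft hydraulic pressure lost) ≈ 0.0411.

0.0411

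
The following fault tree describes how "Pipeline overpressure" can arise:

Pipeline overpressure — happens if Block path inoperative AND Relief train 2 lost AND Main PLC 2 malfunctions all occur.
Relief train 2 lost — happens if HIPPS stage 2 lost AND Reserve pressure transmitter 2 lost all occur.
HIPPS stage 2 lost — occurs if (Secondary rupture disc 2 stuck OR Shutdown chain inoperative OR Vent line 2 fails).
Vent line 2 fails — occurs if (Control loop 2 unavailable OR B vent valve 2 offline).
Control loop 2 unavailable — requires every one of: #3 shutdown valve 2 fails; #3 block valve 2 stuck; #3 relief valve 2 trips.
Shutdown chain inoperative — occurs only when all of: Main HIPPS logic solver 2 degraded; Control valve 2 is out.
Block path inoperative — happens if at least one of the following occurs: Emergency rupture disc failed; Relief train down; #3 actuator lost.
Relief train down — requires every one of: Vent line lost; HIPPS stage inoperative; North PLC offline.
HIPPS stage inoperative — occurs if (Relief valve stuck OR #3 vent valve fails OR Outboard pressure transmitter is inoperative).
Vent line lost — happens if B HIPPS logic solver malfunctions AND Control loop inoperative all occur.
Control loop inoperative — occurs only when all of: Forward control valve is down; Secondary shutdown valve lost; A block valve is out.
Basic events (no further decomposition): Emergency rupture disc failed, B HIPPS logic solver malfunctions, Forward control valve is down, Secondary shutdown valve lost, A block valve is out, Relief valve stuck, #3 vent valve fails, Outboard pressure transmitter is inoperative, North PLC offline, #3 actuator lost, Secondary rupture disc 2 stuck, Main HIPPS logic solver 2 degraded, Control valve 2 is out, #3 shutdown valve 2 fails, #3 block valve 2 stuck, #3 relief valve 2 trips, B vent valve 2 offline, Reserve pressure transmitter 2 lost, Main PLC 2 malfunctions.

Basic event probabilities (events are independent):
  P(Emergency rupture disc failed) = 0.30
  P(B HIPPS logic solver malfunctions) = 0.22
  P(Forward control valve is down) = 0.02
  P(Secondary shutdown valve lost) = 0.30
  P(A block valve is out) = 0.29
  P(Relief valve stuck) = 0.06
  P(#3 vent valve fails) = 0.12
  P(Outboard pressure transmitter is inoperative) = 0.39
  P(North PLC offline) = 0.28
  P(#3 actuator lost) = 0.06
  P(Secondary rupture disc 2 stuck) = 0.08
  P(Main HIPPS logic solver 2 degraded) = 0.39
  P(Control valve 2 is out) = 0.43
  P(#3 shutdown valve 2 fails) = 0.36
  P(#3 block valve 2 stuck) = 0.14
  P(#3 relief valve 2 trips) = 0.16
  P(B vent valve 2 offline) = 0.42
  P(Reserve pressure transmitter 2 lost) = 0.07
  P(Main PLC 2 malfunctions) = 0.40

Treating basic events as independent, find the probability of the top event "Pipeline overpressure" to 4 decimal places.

0.0054

P(Control loop inoperative) [AND] = 0.02 × 0.30 × 0.29 = 0.001740
P(Vent line lost) [AND] = 0.22 × 0.001740 = 0.000383
P(HIPPS stage inoperative) [OR] = 1 − (1−0.06) × (1−0.12) × (1−0.39) = 0.495408
P(Relief train down) [AND] = 0.000383 × 0.495408 × 0.28 = 0.000053
P(Block path inoperative) [OR] = 1 − (1−0.30) × (1−0.000053) × (1−0.06) = 0.342035
P(Shutdown chain inoperative) [AND] = 0.39 × 0.43 = 0.167700
P(Control loop 2 unavailable) [AND] = 0.36 × 0.14 × 0.16 = 0.008064
P(Vent line 2 fails) [OR] = 1 − (1−0.008064) × (1−0.42) = 0.424677
P(HIPPS stage 2 lost) [OR] = 1 − (1−0.08) × (1−0.167700) × (1−0.424677) = 0.559466
P(Relief train 2 lost) [AND] = 0.559466 × 0.07 = 0.039163
P(Pipeline overpressure) [AND] = 0.342035 × 0.039163 × 0.40 = 0.005358
Rounded to 4 decimal places: P(Pipeline overpressure) ≈ 0.0054.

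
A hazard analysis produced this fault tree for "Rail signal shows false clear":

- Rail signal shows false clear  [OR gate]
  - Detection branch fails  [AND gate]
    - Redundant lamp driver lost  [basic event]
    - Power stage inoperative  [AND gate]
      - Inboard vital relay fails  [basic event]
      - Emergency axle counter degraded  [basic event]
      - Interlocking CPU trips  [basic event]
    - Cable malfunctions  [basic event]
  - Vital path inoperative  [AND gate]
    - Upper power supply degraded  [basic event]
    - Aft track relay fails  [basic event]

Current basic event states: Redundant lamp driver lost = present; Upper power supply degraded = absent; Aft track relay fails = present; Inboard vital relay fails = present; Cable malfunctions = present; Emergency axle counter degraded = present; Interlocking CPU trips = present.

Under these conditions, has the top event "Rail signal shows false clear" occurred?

Yes

Power stage inoperative [AND]: Inboard vital relay fails=occurs, Emergency axle counter degraded=occurs, Interlocking CPU trips=occurs → all inputs occur → occurs.
Detection branch fails [AND]: Redundant lamp driver lost=occurs, Power stage inoperative=occurs, Cable malfunctions=occurs → all inputs occur → occurs.
Vital path inoperative [AND]: Upper power supply degraded=not, Aft track relay fails=occurs → not all inputs occur → does not occur.
Rail signal shows false clear [OR]: Detection branch fails=occurs, Vital path inoperative=not → at least one input occurs → occurs.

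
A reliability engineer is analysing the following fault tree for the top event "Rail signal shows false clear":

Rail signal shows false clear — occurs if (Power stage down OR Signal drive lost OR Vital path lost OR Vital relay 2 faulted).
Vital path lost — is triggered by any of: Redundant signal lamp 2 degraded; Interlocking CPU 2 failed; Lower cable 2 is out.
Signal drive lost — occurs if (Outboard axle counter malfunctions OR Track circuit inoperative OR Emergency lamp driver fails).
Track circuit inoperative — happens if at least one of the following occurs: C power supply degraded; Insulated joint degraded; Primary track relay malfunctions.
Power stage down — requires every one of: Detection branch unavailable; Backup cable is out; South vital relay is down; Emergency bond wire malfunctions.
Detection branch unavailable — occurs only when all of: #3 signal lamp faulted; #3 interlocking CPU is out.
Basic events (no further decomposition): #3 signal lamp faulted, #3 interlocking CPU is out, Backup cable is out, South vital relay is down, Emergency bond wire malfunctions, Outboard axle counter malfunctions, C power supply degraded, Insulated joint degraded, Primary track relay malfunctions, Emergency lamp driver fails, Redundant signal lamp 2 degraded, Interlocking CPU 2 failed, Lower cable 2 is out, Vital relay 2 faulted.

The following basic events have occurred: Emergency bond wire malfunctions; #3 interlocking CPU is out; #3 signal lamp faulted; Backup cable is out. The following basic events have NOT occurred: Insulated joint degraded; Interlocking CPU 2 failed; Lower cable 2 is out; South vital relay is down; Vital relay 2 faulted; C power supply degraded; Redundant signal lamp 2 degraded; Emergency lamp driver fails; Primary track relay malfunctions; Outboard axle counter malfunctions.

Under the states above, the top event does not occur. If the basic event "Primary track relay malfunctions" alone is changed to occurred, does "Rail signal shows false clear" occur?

Yes

Counterfactual: set "Primary track relay malfunctions" to occurred.
Detection branch unavailable [AND]: #3 signal lamp faulted=occurs, #3 interlocking CPU is out=occurs → all inputs occur → occurs.
Power stage down [AND]: Detection branch unavailable=occurs, Backup cable is out=occurs, South vital relay is down=not, Emergency bond wire malfunctions=occurs → not all inputs occur → does not occur.
Track circuit inoperative [OR]: C power supply degraded=not, Insulated joint degraded=not, Primary track relay malfunctions=occurs → at least one input occurs → occurs.
Signal drive lost [OR]: Outboard axle counter malfunctions=not, Track circuit inoperative=occurs, Emergency lamp driver fails=not → at least one input occurs → occurs.
Vital path lost [OR]: Redundant signal lamp 2 degraded=not, Interlocking CPU 2 failed=not, Lower cable 2 is out=not → no input occurs → does not occur.
Rail signal shows false clear [OR]: Power stage down=not, Signal drive lost=occurs, Vital path lost=not, Vital relay 2 faulted=not → at least one input occurs → occurs.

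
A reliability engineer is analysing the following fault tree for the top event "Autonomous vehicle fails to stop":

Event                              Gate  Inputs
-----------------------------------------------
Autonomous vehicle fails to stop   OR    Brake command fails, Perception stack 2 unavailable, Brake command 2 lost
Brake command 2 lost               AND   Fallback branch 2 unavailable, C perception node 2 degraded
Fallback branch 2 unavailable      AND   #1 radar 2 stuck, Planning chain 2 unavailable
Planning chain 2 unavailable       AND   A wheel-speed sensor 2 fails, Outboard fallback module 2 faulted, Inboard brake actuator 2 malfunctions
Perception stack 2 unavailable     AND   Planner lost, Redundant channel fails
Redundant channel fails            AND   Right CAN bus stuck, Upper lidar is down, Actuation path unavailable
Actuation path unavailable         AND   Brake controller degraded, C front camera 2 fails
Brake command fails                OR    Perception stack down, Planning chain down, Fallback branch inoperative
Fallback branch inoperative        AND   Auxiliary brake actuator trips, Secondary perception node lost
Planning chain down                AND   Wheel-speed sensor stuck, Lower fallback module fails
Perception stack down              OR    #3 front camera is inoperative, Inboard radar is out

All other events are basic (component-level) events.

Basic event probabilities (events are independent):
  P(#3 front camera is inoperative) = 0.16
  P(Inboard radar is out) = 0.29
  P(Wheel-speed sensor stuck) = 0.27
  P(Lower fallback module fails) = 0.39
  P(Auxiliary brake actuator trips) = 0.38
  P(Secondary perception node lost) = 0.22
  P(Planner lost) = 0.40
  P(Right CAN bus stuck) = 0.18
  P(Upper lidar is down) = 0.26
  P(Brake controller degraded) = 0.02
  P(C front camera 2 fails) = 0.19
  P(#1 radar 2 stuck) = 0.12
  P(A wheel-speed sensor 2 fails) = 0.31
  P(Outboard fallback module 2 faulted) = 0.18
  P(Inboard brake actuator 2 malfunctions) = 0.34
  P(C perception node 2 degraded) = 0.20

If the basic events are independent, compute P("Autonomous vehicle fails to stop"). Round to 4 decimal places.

0.5113

P(Perception stack down) [OR] = 1 − (1−0.16) × (1−0.29) = 0.403600
P(Planning chain down) [AND] = 0.27 × 0.39 = 0.105300
P(Fallback branch inoperative) [AND] = 0.38 × 0.22 = 0.083600
P(Brake command fails) [OR] = 1 − (1−0.403600) × (1−0.105300) × (1−0.083600) = 0.511010
P(Actuation path unavailable) [AND] = 0.02 × 0.19 = 0.003800
P(Redundant channel fails) [AND] = 0.18 × 0.26 × 0.003800 = 0.000178
P(Perception stack 2 unavailable) [AND] = 0.40 × 0.000178 = 0.000071
P(Planning chain 2 unavailable) [AND] = 0.31 × 0.18 × 0.34 = 0.018972
P(Fallback branch 2 unavailable) [AND] = 0.12 × 0.018972 = 0.002277
P(Brake command 2 lost) [AND] = 0.002277 × 0.20 = 0.000455
P(Autonomous vehicle fails to stop) [OR] = 1 − (1−0.511010) × (1−0.000071) × (1−0.000455) = 0.511267
Rounded to 4 decimal places: P(Autonomous vehicle fails to stop) ≈ 0.5113.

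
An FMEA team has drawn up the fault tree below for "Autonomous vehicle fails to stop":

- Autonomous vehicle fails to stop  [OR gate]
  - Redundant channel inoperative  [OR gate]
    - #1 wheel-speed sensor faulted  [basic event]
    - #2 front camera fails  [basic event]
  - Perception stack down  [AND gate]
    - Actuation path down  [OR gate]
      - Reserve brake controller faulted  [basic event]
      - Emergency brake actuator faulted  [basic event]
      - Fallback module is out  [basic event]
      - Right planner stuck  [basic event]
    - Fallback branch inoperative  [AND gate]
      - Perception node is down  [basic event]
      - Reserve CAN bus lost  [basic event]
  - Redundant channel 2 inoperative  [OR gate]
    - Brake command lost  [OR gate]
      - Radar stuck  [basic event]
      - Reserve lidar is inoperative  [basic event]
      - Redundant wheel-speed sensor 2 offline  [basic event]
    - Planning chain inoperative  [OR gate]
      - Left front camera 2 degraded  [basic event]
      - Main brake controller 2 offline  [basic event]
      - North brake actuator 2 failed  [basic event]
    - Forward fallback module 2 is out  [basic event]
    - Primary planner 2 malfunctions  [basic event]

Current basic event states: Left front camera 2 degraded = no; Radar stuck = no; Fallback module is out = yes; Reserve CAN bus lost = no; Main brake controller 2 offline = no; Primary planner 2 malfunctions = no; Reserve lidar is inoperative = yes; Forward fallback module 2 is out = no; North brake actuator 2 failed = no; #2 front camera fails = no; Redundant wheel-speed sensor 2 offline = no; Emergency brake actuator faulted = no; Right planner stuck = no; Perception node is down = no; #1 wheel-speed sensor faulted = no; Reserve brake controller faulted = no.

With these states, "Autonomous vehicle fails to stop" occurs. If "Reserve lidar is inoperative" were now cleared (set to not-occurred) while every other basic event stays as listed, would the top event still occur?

No

Counterfactual: set "Reserve lidar is inoperative" to not occurred.
Redundant channel inoperative [OR]: #1 wheel-speed sensor faulted=not, #2 front camera fails=not → no input occurs → does not occur.
Actuation path down [OR]: Reserve brake controller faulted=not, Emergency brake actuator faulted=not, Fallback module is out=occurs, Right planner stuck=not → at least one input occurs → occurs.
Fallback branch inoperative [AND]: Perception node is down=not, Reserve CAN bus lost=not → not all inputs occur → does not occur.
Perception stack down [AND]: Actuation path down=occurs, Fallback branch inoperative=not → not all inputs occur → does not occur.
Brake command lost [OR]: Radar stuck=not, Reserve lidar is inoperative=not, Redundant wheel-speed sensor 2 offline=not → no input occurs → does not occur.
Planning chain inoperative [OR]: Left front camera 2 degraded=not, Main brake controller 2 offline=not, North brake actuator 2 failed=not → no input occurs → does not occur.
Redundant channel 2 inoperative [OR]: Brake command lost=not, Planning chain inoperative=not, Forward fallback module 2 is out=not, Primary planner 2 malfunctions=not → no input occurs → does not occur.
Autonomous vehicle fails to stop [OR]: Redundant channel inoperative=not, Perception stack down=not, Redundant channel 2 inoperative=not → no input occurs → does not occur.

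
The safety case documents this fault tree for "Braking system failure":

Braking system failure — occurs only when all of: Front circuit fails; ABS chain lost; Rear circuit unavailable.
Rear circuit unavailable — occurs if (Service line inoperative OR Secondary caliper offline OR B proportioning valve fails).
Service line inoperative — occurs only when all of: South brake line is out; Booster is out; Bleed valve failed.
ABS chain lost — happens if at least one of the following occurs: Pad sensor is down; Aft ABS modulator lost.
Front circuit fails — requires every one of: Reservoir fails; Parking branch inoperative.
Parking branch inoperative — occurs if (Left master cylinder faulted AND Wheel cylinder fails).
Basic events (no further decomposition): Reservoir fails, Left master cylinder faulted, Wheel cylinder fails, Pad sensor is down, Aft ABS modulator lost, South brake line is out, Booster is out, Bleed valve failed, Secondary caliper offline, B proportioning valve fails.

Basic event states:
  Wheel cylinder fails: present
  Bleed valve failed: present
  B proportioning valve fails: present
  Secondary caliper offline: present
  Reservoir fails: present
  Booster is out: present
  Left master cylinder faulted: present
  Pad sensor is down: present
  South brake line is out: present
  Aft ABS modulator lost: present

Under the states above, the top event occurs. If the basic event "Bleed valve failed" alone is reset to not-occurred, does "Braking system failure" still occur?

Yes

Counterfactual: set "Bleed valve failed" to not occurred.
Parking branch inoperative [AND]: Left master cylinder faulted=occurs, Wheel cylinder fails=occurs → all inputs occur → occurs.
Front circuit fails [AND]: Reservoir fails=occurs, Parking branch inoperative=occurs → all inputs occur → occurs.
ABS chain lost [OR]: Pad sensor is down=occurs, Aft ABS modulator lost=occurs → at least one input occurs → occurs.
Service line inoperative [AND]: South brake line is out=occurs, Booster is out=occurs, Bleed valve failed=not → not all inputs occur → does not occur.
Rear circuit unavailable [OR]: Service line inoperative=not, Secondary caliper offline=occurs, B proportioning valve fails=occurs → at least one input occurs → occurs.
Braking system failure [AND]: Front circuit fails=occurs, ABS chain lost=occurs, Rear circuit unavailable=occurs → all inputs occur → occurs.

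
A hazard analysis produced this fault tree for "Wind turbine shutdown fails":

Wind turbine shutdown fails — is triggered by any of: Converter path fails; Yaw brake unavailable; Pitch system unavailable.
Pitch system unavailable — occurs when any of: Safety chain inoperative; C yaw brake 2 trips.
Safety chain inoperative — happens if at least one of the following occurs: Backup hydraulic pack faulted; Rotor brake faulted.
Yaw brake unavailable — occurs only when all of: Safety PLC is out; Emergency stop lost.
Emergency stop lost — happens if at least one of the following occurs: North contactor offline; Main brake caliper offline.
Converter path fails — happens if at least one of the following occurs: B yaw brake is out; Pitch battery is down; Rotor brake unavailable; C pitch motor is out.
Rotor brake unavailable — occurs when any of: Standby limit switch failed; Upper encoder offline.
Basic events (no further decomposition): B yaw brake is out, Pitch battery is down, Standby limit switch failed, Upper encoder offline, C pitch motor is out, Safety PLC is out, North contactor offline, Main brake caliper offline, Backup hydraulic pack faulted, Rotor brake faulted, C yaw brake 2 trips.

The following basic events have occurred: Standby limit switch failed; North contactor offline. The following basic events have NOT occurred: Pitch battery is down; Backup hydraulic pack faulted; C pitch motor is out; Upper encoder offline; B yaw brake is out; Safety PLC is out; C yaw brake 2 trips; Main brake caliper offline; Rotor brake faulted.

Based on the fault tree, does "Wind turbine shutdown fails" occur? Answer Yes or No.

Yes

Rotor brake unavailable [OR]: Standby limit switch failed=occurs, Upper encoder offline=not → at least one input occurs → occurs.
Converter path fails [OR]: B yaw brake is out=not, Pitch battery is down=not, Rotor brake unavailable=occurs, C pitch motor is out=not → at least one input occurs → occurs.
Emergency stop lost [OR]: North contactor offline=occurs, Main brake caliper offline=not → at least one input occurs → occurs.
Yaw brake unavailable [AND]: Safety PLC is out=not, Emergency stop lost=occurs → not all inputs occur → does not occur.
Safety chain inoperative [OR]: Backup hydraulic pack faulted=not, Rotor brake faulted=not → no input occurs → does not occur.
Pitch system unavailable [OR]: Safety chain inoperative=not, C yaw brake 2 trips=not → no input occurs → does not occur.
Wind turbine shutdown fails [OR]: Converter path fails=occurs, Yaw brake unavailable=not, Pitch system unavailable=not → at least one input occurs → occurs.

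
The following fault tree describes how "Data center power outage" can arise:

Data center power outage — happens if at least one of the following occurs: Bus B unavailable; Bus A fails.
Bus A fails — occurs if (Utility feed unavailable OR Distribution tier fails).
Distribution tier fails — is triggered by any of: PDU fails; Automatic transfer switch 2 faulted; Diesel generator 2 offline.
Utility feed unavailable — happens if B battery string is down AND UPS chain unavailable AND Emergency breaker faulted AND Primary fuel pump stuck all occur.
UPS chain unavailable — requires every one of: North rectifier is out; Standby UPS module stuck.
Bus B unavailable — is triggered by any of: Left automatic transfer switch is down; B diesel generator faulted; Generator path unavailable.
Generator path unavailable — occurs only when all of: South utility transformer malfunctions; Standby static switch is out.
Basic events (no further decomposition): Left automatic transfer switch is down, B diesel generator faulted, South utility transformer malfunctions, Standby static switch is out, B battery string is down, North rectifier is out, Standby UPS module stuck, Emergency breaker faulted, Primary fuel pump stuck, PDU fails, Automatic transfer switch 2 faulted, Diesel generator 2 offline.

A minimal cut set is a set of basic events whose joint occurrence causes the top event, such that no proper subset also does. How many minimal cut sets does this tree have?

7

Generator path unavailable [AND]: one cut set from each child combined → 1 × 1 = 1 cut set(s).
Bus B unavailable [OR]: union of children's cut sets → 3 cut set(s).
UPS chain unavailable [AND]: one cut set from each child combined → 1 × 1 = 1 cut set(s).
Utility feed unavailable [AND]: one cut set from each child combined → 1 × 1 × 1 × 1 = 1 cut set(s).
Distribution tier fails [OR]: union of children's cut sets → 3 cut set(s).
Bus A fails [OR]: union of children's cut sets → 4 cut set(s).
Data center power outage [OR]: union of children's cut sets → 7 cut set(s).
Minimal cut sets: {Left automatic transfer switch is down}; {B diesel generator faulted}; {South utility transformer malfunctions, Standby static switch is out}; {B battery string is down, Emergency breaker faulted, North rectifier is out, Primary fuel pump stuck, Standby UPS module stuck}; {PDU fails}; {Automatic transfer switch 2 faulted}; {Diesel generator 2 offline}.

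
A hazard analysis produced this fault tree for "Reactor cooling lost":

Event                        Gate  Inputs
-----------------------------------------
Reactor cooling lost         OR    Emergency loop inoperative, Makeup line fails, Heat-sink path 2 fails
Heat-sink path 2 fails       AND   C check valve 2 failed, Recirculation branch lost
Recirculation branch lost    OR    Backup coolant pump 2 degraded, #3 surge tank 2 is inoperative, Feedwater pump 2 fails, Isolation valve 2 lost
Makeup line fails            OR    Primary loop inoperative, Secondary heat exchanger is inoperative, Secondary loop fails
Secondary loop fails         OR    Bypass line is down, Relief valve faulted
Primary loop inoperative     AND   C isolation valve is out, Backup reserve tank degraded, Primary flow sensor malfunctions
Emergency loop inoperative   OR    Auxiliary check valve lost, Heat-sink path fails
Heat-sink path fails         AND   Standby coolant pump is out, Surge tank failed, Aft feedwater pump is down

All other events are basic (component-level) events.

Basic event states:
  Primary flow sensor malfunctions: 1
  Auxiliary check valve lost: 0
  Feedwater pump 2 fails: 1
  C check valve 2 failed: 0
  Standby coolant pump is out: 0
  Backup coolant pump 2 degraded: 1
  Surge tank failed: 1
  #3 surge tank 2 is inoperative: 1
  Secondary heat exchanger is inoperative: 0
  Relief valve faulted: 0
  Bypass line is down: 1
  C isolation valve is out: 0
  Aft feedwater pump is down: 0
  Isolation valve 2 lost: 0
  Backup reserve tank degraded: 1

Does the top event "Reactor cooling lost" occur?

Yes

Heat-sink path fails [AND]: Standby coolant pump is out=not, Surge tank failed=occurs, Aft feedwater pump is down=not → not all inputs occur → does not occur.
Emergency loop inoperative [OR]: Auxiliary check valve lost=not, Heat-sink path fails=not → no input occurs → does not occur.
Primary loop inoperative [AND]: C isolation valve is out=not, Backup reserve tank degraded=occurs, Primary flow sensor malfunctions=occurs → not all inputs occur → does not occur.
Secondary loop fails [OR]: Bypass line is down=occurs, Relief valve faulted=not → at least one input occurs → occurs.
Makeup line fails [OR]: Primary loop inoperative=not, Secondary heat exchanger is inoperative=not, Secondary loop fails=occurs → at least one input occurs → occurs.
Recirculation branch lost [OR]: Backup coolant pump 2 degraded=occurs, #3 surge tank 2 is inoperative=occurs, Feedwater pump 2 fails=occurs, Isolation valve 2 lost=not → at least one input occurs → occurs.
Heat-sink path 2 fails [AND]: C check valve 2 failed=not, Recirculation branch lost=occurs → not all inputs occur → does not occur.
Reactor cooling lost [OR]: Emergency loop inoperative=not, Makeup line fails=occurs, Heat-sink path 2 fails=not → at least one input occurs → occurs.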